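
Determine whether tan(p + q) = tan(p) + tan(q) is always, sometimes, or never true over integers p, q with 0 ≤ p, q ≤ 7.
It holds at (p, q) = (7, 0) (both sides equal tan(7) ≈ 0.8714), but fails at (p, q) = (7, 3) (LHS = tan(10) ≈ 0.6484, RHS = tan(3) + tan(7) ≈ 0.7289).

Answer: Sometimes true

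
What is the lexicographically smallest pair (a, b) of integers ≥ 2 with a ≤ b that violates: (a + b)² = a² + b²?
(a, b) = (2, 2)

Substituting (2, 2) into the claim:
LHS = (2 + 2)² = 16
RHS = 2² + 2² = 8

Since LHS ≠ RHS, this pair disproves the claim, and no lexicographically smaller pair (a ≤ b, integers ≥ 2) does.

For instance (6, 6) is also a counterexample (LHS = 144, RHS = 72), but it's lexicographically larger.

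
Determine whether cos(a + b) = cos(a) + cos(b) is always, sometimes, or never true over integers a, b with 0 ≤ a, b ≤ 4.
Never true

The claim fails for every pair in the range. For instance at (a, b) = (3, 0): LHS = cos(3) ≈ -0.99, RHS = cos(3) + 1 ≈ 0.01001.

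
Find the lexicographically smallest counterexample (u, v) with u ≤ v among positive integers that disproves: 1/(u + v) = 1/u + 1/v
(u, v) = (1, 1)

Substituting (1, 1) into the claim:
LHS = 1/(1 + 1) = 1/2
RHS = 1/1 + 1/1 = 2

Since LHS ≠ RHS, this pair disproves the claim, and no lexicographically smaller pair (u ≤ v, positive integers) does.

For instance (1, 4) is also a counterexample (LHS = 1/5, RHS = 5/4), but it's lexicographically larger.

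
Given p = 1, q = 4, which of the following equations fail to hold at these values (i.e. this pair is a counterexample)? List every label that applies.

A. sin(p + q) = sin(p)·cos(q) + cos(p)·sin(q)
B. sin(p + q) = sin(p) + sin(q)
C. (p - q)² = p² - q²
B, C

Evaluating each claim at the given values:
A. LHS = sin(5) ≈ -0.9589, RHS = sin(1)·cos(4) + sin(4)·cos(1) ≈ -0.9589 → holds here (LHS = RHS)
B. LHS = sin(5) ≈ -0.9589, RHS = sin(4) + sin(1) ≈ 0.08467 → fails here (LHS ≠ RHS)
C. LHS = 9, RHS = -15 → fails here (LHS ≠ RHS)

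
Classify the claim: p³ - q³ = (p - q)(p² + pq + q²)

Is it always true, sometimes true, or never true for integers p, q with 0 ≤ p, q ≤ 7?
Always true

The identity holds for every pair in the range. For instance at (p, q) = (6, 7): both sides equal -127.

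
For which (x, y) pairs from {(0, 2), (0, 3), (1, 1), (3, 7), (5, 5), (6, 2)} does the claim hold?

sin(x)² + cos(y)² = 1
Testing each pair:
(0, 2): LHS = cos(2)² ≈ 0.1732, RHS = 1 → fails
(0, 3): LHS = cos(3)² ≈ 0.9801, RHS = 1 → fails
(1, 1): LHS = cos(1)² + sin(1)² = 1, RHS = 1 → holds
(3, 7): LHS = sin(3)² + cos(7)² ≈ 0.5883, RHS = 1 → fails
(5, 5): LHS = cos(5)² + sin(5)² = 1, RHS = 1 → holds
(6, 2): LHS = sin(6)² + cos(2)² ≈ 0.2513, RHS = 1 → fails

2 of 6 pairs satisfy the claim.

Answer: (1, 1), (5, 5)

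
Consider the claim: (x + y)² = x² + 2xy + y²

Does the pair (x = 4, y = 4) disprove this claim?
Substituting x = 4, y = 4:
LHS = (4 + 4)² = 64
RHS = 4² + 2·4·4 + 4² = 64

The sides agree, so this pair does not disprove the claim.

Answer: No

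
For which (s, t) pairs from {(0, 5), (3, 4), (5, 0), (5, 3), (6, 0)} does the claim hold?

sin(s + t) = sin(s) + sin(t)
Testing each pair:
(0, 5): LHS = sin(5) ≈ -0.9589, RHS = sin(5) ≈ -0.9589 → holds
(3, 4): LHS = sin(7) ≈ 0.657, RHS = sin(4) + sin(3) ≈ -0.6157 → fails
(5, 0): LHS = sin(5) ≈ -0.9589, RHS = sin(5) ≈ -0.9589 → holds
(5, 3): LHS = sin(8) ≈ 0.9894, RHS = sin(5) + sin(3) ≈ -0.8178 → fails
(6, 0): LHS = sin(6) ≈ -0.2794, RHS = sin(6) ≈ -0.2794 → holds

3 of 5 pairs satisfy the claim.

Answer: (0, 5), (5, 0), (6, 0)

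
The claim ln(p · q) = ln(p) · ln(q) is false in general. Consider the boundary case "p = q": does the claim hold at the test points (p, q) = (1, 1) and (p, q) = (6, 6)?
At (1, 1): LHS = 0, RHS = 0 → equal
At (6, 6): LHS = ln(36) ≈ 3.584 ≠ RHS = ln(6)² ≈ 3.21

Answer: Only at (1, 1)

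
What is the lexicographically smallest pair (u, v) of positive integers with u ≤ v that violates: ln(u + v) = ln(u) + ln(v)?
(u, v) = (1, 1)

Substituting (1, 1) into the claim:
LHS = ln(1 + 1) = ln(2) ≈ 0.6931
RHS = ln(1) + ln(1) = 0

Since LHS ≠ RHS, this pair disproves the claim, and no lexicographically smaller pair (u ≤ v, positive integers) does.

For instance (2, 5) is also a counterexample (LHS = ln(7) ≈ 1.946, RHS = ln(2) + ln(5) ≈ 2.303), but it's lexicographically larger.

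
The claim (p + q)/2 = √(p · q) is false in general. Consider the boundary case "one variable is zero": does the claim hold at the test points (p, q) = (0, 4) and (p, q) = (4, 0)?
No, fails at both test points

At (0, 4): LHS = 2 ≠ RHS = 0
At (4, 0): LHS = 2 ≠ RHS = 0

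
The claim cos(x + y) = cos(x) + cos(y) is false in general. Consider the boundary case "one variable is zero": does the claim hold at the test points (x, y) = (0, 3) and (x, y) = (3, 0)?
No, fails at both test points

At (0, 3): LHS = cos(3) ≈ -0.99 ≠ RHS = cos(3) + 1 ≈ 0.01001
At (3, 0): LHS = cos(3) ≈ -0.99 ≠ RHS = cos(3) + 1 ≈ 0.01001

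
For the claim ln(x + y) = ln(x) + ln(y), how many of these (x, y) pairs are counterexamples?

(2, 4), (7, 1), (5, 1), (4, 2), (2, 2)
Testing each pair:
(2, 4): LHS = ln(6) ≈ 1.792, RHS = ln(2) + ln(4) ≈ 2.079 → counterexample
(7, 1): LHS = ln(8) ≈ 2.079, RHS = ln(7) ≈ 1.946 → counterexample
(5, 1): LHS = ln(6) ≈ 1.792, RHS = ln(5) ≈ 1.609 → counterexample
(4, 2): LHS = ln(6) ≈ 1.792, RHS = ln(2) + ln(4) ≈ 2.079 → counterexample
(2, 2): LHS = ln(4) ≈ 1.386, RHS = 2·ln(2) ≈ 1.386 → satisfies claim

That makes 4 counterexamples.

Answer: 4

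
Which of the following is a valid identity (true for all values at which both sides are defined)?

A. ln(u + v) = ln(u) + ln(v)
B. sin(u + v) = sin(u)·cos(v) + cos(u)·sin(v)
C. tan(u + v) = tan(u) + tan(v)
A: fails at (6, 7) — LHS = ln(13) ≈ 2.565, RHS = ln(6) + ln(7) ≈ 3.738.
B: holds — e.g. at (4, 5), both sides equal sin(9) ≈ 0.4121.
C: fails at (5, 5) — LHS = tan(10) ≈ 0.6484, RHS = 2·tan(5) ≈ -6.761.

Answer: B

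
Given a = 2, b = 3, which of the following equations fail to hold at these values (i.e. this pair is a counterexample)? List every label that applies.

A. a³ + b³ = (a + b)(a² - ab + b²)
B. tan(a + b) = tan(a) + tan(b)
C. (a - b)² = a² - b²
B, C

Evaluating each claim at the given values:
A. LHS = 35, RHS = 35 → holds here (LHS = RHS)
B. LHS = tan(5) ≈ -3.381, RHS = tan(2) + tan(3) ≈ -2.328 → fails here (LHS ≠ RHS)
C. LHS = 1, RHS = -5 → fails here (LHS ≠ RHS)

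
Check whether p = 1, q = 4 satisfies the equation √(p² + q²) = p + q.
Fails

Substituting p = 1, q = 4:

LHS = √(1² + 4²) = √(17) ≈ 4.123
RHS = 1 + 4 = 5

LHS ≠ RHS, so the equation does not hold at this point.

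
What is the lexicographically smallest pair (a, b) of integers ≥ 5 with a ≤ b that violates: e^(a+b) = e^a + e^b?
(a, b) = (5, 5)

Substituting (5, 5) into the claim:
LHS = e^(5+5) = e^10 ≈ 22026.5
RHS = e^5 + e^5 = 2·e^5 ≈ 296.8

Since LHS ≠ RHS, this pair disproves the claim, and no lexicographically smaller pair (a ≤ b, integers ≥ 5) does.

For instance (6, 6) is also a counterexample (LHS = e^12 ≈ 162754.8, RHS = 2·e^6 ≈ 806.9), but it's lexicographically larger.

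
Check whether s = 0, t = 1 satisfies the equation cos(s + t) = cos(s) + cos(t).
Fails

Substituting s = 0, t = 1:

LHS = cos(0 + 1) = cos(1) ≈ 0.5403
RHS = cos(0) + cos(1) = cos(1) + 1 ≈ 1.54

LHS ≠ RHS, so the equation does not hold at this point.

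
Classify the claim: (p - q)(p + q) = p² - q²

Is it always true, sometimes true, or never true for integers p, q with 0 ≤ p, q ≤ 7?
Always true

The identity holds for every pair in the range. For instance at (p, q) = (2, 4): both sides equal -12.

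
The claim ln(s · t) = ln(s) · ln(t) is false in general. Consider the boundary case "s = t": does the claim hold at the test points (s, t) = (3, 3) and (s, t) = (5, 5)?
At (3, 3): LHS = ln(9) ≈ 2.197 ≠ RHS = ln(3)² ≈ 1.207
At (5, 5): LHS = ln(25) ≈ 3.219 ≠ RHS = ln(5)² ≈ 2.59

Answer: No, fails at both test points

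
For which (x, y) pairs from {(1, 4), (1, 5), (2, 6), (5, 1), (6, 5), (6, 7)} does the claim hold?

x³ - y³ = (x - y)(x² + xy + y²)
All pairs

Testing each pair:
(1, 4): LHS = -63, RHS = -63 → holds
(1, 5): LHS = -124, RHS = -124 → holds
(2, 6): LHS = -208, RHS = -208 → holds
(5, 1): LHS = 124, RHS = 124 → holds
(6, 5): LHS = 91, RHS = 91 → holds
(6, 7): LHS = -127, RHS = -127 → holds

Every pair satisfies the claim.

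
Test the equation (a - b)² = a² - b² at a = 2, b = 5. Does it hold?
Fails

Substituting a = 2, b = 5:

LHS = (2 - 5)² = 9
RHS = 2² - 5² = -21

LHS ≠ RHS, so the equation does not hold at this point.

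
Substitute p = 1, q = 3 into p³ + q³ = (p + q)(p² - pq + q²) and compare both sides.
LHS = 1³ + 3³ = 28
RHS = (1 + 3)(1² - 1·3 + 3²) = 28

LHS = RHS: the two sides agree.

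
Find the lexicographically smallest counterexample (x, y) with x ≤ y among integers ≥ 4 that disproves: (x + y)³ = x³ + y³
Substituting (4, 4) into the claim:
LHS = (4 + 4)³ = 512
RHS = 4³ + 4³ = 128

Since LHS ≠ RHS, this pair disproves the claim, and no lexicographically smaller pair (x ≤ y, integers ≥ 4) does.

For instance (6, 8) is also a counterexample (LHS = 2744, RHS = 728), but it's lexicographically larger.

Answer: (x, y) = (4, 4)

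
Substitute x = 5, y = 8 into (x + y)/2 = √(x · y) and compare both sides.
LHS = (5 + 8)/2 = 13/2
RHS = √(5 · 8) = 2·√(10) ≈ 6.325

LHS ≠ RHS (they differ by about 0.1754), so the equation does not hold here.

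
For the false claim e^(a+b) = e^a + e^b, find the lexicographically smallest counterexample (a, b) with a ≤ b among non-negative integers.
Substituting (0, 0) into the claim:
LHS = e^(0+0) = 1
RHS = e^0 + e^0 = 2

Since LHS ≠ RHS, this pair disproves the claim, and no lexicographically smaller pair (a ≤ b, non-negative integers) does.

For instance (1, 5) is also a counterexample (LHS = e^6 ≈ 403.4, RHS = e + e^5 ≈ 151.1), but it's lexicographically larger.

Answer: (a, b) = (0, 0)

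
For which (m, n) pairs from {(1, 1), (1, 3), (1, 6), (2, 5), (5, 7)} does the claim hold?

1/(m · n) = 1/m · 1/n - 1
None

Testing each pair:
(1, 1): LHS = 1, RHS = 0 → fails
(1, 3): LHS = 1/3, RHS = -2/3 → fails
(1, 6): LHS = 1/6, RHS = -5/6 → fails
(2, 5): LHS = 1/10, RHS = -9/10 → fails
(5, 7): LHS = 1/35, RHS = -34/35 → fails

No pair satisfies the claim.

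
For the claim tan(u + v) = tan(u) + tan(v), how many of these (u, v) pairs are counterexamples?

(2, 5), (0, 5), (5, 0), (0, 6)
1

Testing each pair:
(2, 5): LHS = tan(7) ≈ 0.8714, RHS = tan(5) + tan(2) ≈ -5.566 → counterexample
(0, 5): LHS = tan(5) ≈ -3.381, RHS = tan(5) ≈ -3.381 → satisfies claim
(5, 0): LHS = tan(5) ≈ -3.381, RHS = tan(5) ≈ -3.381 → satisfies claim
(0, 6): LHS = tan(6) ≈ -0.291, RHS = tan(6) ≈ -0.291 → satisfies claim

That makes 1 counterexample.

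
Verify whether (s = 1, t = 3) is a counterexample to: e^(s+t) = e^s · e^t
Substituting s = 1, t = 3:
LHS = e^(1+3) = e^4 ≈ 54.6
RHS = e^1 · e^3 = e^4 ≈ 54.6

The sides agree, so this pair does not disprove the claim.

Answer: No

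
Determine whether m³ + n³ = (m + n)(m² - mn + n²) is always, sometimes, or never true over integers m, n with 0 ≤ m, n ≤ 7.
Always true

The identity holds for every pair in the range. For instance at (m, n) = (3, 3): both sides equal 54.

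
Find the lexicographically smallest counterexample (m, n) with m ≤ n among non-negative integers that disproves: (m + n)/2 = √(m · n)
(m, n) = (0, 1)

Substituting (0, 1) into the claim:
LHS = (0 + 1)/2 = 1/2
RHS = √(0 · 1) = 0

Since LHS ≠ RHS, this pair disproves the claim, and no lexicographically smaller pair (m ≤ n, non-negative integers) does.

For instance (4, 7) is also a counterexample (LHS = 11/2, RHS = 2·√(7) ≈ 5.292), but it's lexicographically larger.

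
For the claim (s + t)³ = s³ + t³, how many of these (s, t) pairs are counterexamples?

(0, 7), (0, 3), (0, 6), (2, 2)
Testing each pair:
(0, 7): LHS = 343, RHS = 343 → satisfies claim
(0, 3): LHS = 27, RHS = 27 → satisfies claim
(0, 6): LHS = 216, RHS = 216 → satisfies claim
(2, 2): LHS = 64, RHS = 16 → counterexample

That makes 1 counterexample.

Answer: 1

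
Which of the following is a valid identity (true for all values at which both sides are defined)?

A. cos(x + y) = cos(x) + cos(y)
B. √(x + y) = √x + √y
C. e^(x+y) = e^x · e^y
C

A: fails at (2, 4) — LHS = cos(6) ≈ 0.9602, RHS = cos(4) + cos(2) ≈ -1.07.
B: fails at (3, 4) — LHS = √(7) ≈ 2.646, RHS = √(3) + 2 ≈ 3.732.
C: holds — e.g. at (2, 4), both sides equal e^6 ≈ 403.4.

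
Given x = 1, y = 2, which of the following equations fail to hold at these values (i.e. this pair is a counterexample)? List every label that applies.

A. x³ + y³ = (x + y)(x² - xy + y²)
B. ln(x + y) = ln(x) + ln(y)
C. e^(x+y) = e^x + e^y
B, C

Evaluating each claim at the given values:
A. LHS = 9, RHS = 9 → holds here (LHS = RHS)
B. LHS = ln(3) ≈ 1.099, RHS = ln(2) ≈ 0.6931 → fails here (LHS ≠ RHS)
C. LHS = e^3 ≈ 20.09, RHS = e + e^2 ≈ 10.11 → fails here (LHS ≠ RHS)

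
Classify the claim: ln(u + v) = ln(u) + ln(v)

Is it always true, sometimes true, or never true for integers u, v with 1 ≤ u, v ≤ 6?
It holds at (u, v) = (2, 2) (both sides equal ln(4) ≈ 1.386), but fails at (u, v) = (2, 4) (LHS = ln(6) ≈ 1.792, RHS = ln(2) + ln(4) ≈ 2.079).

Answer: Sometimes true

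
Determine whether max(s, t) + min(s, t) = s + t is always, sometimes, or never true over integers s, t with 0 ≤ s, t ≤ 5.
The identity holds for every pair in the range. For instance at (s, t) = (0, 4): both sides equal 4.

Answer: Always true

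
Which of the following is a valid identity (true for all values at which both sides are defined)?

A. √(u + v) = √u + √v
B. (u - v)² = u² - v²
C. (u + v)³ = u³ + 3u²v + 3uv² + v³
C

A: fails at (1, 3) — LHS = 2, RHS = 1 + √(3) ≈ 2.732.
B: fails at (6, 7) — LHS = 1, RHS = -13.
C: holds — e.g. at (3, 3), both sides equal 216.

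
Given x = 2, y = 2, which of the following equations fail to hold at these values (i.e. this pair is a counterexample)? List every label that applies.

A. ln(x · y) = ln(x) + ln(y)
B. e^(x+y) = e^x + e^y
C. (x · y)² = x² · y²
Evaluating each claim at the given values:
A. LHS = ln(4) ≈ 1.386, RHS = 2·ln(2) ≈ 1.386 → holds here (LHS = RHS)
B. LHS = e^4 ≈ 54.6, RHS = 2·e^2 ≈ 14.78 → fails here (LHS ≠ RHS)
C. LHS = 16, RHS = 16 → holds here (LHS = RHS)

Answer: B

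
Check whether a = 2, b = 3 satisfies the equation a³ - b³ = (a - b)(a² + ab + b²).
Holds

Substituting a = 2, b = 3:

LHS = 2³ - 3³ = -19
RHS = (2 - 3)(2² + 2·3 + 3²) = -19

LHS = RHS, so the equation holds at this point.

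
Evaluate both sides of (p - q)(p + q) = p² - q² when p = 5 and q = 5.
LHS = (5 - 5)(5 + 5) = 0
RHS = 5² - 5² = 0

LHS = RHS: the two sides agree.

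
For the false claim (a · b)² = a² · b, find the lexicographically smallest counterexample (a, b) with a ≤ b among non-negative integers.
(a, b) = (1, 2)

At (0, 5): both sides equal 0, so it holds there.

Substituting (1, 2) into the claim:
LHS = (1 · 2)² = 4
RHS = 1² · 2 = 2

Since LHS ≠ RHS, this pair disproves the claim, and no lexicographically smaller pair (a ≤ b, non-negative integers) does.

For instance (1, 7) is also a counterexample (LHS = 49, RHS = 7), but it's lexicographically larger.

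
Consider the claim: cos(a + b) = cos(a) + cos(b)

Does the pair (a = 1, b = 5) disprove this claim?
Substituting a = 1, b = 5:
LHS = cos(1 + 5) = cos(6) ≈ 0.9602
RHS = cos(1) + cos(5) ≈ 0.824

Since LHS ≠ RHS, this pair disproves the claim.

Answer: Yes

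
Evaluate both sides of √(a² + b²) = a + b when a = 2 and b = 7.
LHS = √(2² + 7²) = √(53) ≈ 7.28
RHS = 2 + 7 = 9

LHS ≠ RHS (they differ by about 1.72), so the equation does not hold here.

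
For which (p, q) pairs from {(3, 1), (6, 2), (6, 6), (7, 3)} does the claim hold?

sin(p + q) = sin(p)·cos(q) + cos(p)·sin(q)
Testing each pair:
(3, 1): LHS = sin(4) ≈ -0.7568, RHS = sin(1)·cos(3) + sin(3)·cos(1) ≈ -0.7568 → holds
(6, 2): LHS = sin(8) ≈ 0.9894, RHS = sin(6)·cos(2) + sin(2)·cos(6) ≈ 0.9894 → holds
(6, 6): LHS = sin(12) ≈ -0.5366, RHS = 2·sin(6)·cos(6) ≈ -0.5366 → holds
(7, 3): LHS = sin(10) ≈ -0.544, RHS = sin(7)·cos(3) + sin(3)·cos(7) ≈ -0.544 → holds

Every pair satisfies the claim.

Answer: All pairs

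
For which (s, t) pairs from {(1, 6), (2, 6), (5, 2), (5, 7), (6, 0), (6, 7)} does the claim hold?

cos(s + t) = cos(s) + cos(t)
None

Testing each pair:
(1, 6): LHS = cos(7) ≈ 0.7539, RHS = cos(1) + cos(6) ≈ 1.5 → fails
(2, 6): LHS = cos(8) ≈ -0.1455, RHS = cos(2) + cos(6) ≈ 0.544 → fails
(5, 2): LHS = cos(7) ≈ 0.7539, RHS = cos(2) + cos(5) ≈ -0.1325 → fails
(5, 7): LHS = cos(12) ≈ 0.8439, RHS = cos(5) + cos(7) ≈ 1.038 → fails
(6, 0): LHS = cos(6) ≈ 0.9602, RHS = cos(6) + 1 ≈ 1.96 → fails
(6, 7): LHS = cos(13) ≈ 0.9074, RHS = cos(7) + cos(6) ≈ 1.714 → fails

No pair satisfies the claim.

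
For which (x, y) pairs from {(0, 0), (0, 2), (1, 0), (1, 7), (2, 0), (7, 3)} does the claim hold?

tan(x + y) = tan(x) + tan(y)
(0, 0), (0, 2), (1, 0), (2, 0)

Testing each pair:
(0, 0): LHS = 0, RHS = 0 → holds
(0, 2): LHS = tan(2) ≈ -2.185, RHS = tan(2) ≈ -2.185 → holds
(1, 0): LHS = tan(1) ≈ 1.557, RHS = tan(1) ≈ 1.557 → holds
(1, 7): LHS = tan(8) ≈ -6.8, RHS = tan(7) + tan(1) ≈ 2.429 → fails
(2, 0): LHS = tan(2) ≈ -2.185, RHS = tan(2) ≈ -2.185 → holds
(7, 3): LHS = tan(10) ≈ 0.6484, RHS = tan(3) + tan(7) ≈ 0.7289 → fails

4 of 6 pairs satisfy the claim.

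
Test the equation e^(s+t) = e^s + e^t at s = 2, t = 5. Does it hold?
Fails

Substituting s = 2, t = 5:

LHS = e^(2+5) = e^7 ≈ 1097
RHS = e^2 + e^5 ≈ 155.8

LHS ≠ RHS, so the equation does not hold at this point.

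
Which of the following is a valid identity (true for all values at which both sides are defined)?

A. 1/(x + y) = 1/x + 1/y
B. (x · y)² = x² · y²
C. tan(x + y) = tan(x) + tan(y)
A: fails at (5, 8) — LHS = 1/13, RHS = 13/40.
B: holds — e.g. at (1, 4), both sides equal 16.
C: fails at (6, 7) — LHS = tan(13) ≈ 0.463, RHS = tan(6) + tan(7) ≈ 0.5804.

Answer: B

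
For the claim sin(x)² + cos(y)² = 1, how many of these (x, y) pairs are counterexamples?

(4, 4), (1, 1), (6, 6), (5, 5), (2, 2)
0

Testing each pair:
(4, 4): LHS = cos(4)² + sin(4)² = 1, RHS = 1 → satisfies claim
(1, 1): LHS = cos(1)² + sin(1)² = 1, RHS = 1 → satisfies claim
(6, 6): LHS = sin(6)² + cos(6)² = 1, RHS = 1 → satisfies claim
(5, 5): LHS = cos(5)² + sin(5)² = 1, RHS = 1 → satisfies claim
(2, 2): LHS = cos(2)² + sin(2)² = 1, RHS = 1 → satisfies claim

That makes 0 counterexamples.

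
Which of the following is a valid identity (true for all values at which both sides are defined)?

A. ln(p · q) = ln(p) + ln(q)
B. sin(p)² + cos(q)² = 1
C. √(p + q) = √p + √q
A: holds — e.g. at (1, 5), both sides equal ln(5) ≈ 1.609.
B: fails at (1, 3) — LHS = sin(1)² + cos(3)² ≈ 1.688, RHS = 1.
C: fails at (5, 8) — LHS = √(13) ≈ 3.606, RHS = √(5) + 2·√(2) ≈ 5.064.

Answer: A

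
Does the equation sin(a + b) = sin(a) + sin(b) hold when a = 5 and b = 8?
Fails

Substituting a = 5, b = 8:

LHS = sin(5 + 8) = sin(13) ≈ 0.4202
RHS = sin(5) + sin(8) ≈ 0.03043

LHS ≠ RHS, so the equation does not hold at this point.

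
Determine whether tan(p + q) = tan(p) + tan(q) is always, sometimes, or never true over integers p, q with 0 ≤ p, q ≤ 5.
Sometimes true

It holds at (p, q) = (0, 0) (both sides equal 0), but fails at (p, q) = (1, 5) (LHS = tan(6) ≈ -0.291, RHS = tan(5) + tan(1) ≈ -1.823).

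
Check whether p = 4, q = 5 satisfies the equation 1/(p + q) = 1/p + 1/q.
Substituting p = 4, q = 5:

LHS = 1/(4 + 5) = 1/9
RHS = 1/4 + 1/5 = 9/20

LHS ≠ RHS, so the equation does not hold at this point.

Answer: Fails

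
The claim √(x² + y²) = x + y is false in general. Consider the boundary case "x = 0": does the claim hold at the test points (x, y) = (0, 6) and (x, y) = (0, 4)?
At (0, 6): LHS = 6, RHS = 6 → equal
At (0, 4): LHS = 4, RHS = 4 → equal

So the claim does hold at both of these boundary points, even though it is not an identity.

Answer: Yes, holds at both test points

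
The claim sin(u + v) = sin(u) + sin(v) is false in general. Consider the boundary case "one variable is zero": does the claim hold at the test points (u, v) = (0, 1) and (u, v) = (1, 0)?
Yes, holds at both test points

At (0, 1): LHS = sin(1) ≈ 0.8415, RHS = sin(1) ≈ 0.8415 → equal
At (1, 0): LHS = sin(1) ≈ 0.8415, RHS = sin(1) ≈ 0.8415 → equal

So the claim does hold at both of these boundary points, even though it is not an identity.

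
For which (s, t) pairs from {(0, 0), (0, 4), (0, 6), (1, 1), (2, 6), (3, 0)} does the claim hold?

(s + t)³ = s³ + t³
Testing each pair:
(0, 0): LHS = 0, RHS = 0 → holds
(0, 4): LHS = 64, RHS = 64 → holds
(0, 6): LHS = 216, RHS = 216 → holds
(1, 1): LHS = 8, RHS = 2 → fails
(2, 6): LHS = 512, RHS = 224 → fails
(3, 0): LHS = 27, RHS = 27 → holds

4 of 6 pairs satisfy the claim.

Answer: (0, 0), (0, 4), (0, 6), (3, 0)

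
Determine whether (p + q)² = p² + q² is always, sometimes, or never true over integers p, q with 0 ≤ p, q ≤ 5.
Sometimes true

It holds at (p, q) = (5, 0) (both sides equal 25), but fails at (p, q) = (5, 4) (LHS = 81, RHS = 41).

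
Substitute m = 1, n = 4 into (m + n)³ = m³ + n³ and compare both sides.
LHS = (1 + 4)³ = 125
RHS = 1³ + 4³ = 65

LHS ≠ RHS, so the equation does not hold here.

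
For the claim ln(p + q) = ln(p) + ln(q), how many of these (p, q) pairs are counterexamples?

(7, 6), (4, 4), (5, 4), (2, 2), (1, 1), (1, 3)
5

Testing each pair:
(7, 6): LHS = ln(13) ≈ 2.565, RHS = ln(6) + ln(7) ≈ 3.738 → counterexample
(4, 4): LHS = ln(8) ≈ 2.079, RHS = 2·ln(4) ≈ 2.773 → counterexample
(5, 4): LHS = ln(9) ≈ 2.197, RHS = ln(4) + ln(5) ≈ 2.996 → counterexample
(2, 2): LHS = ln(4) ≈ 1.386, RHS = 2·ln(2) ≈ 1.386 → satisfies claim
(1, 1): LHS = ln(2) ≈ 0.6931, RHS = 0 → counterexample
(1, 3): LHS = ln(4) ≈ 1.386, RHS = ln(3) ≈ 1.099 → counterexample

That makes 5 counterexamples.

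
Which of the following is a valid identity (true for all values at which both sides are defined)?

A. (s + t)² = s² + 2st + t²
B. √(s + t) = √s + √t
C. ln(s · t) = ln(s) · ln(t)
A

A: holds — e.g. at (3, 7), both sides equal 100.
B: fails at (3, 7) — LHS = √(10) ≈ 3.162, RHS = √(3) + √(7) ≈ 4.378.
C: fails at (3, 3) — LHS = ln(9) ≈ 2.197, RHS = ln(3)² ≈ 1.207.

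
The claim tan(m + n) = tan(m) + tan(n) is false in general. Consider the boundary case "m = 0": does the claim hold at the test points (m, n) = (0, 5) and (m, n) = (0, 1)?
Yes, holds at both test points

At (0, 5): LHS = tan(5) ≈ -3.381, RHS = tan(5) ≈ -3.381 → equal
At (0, 1): LHS = tan(1) ≈ 1.557, RHS = tan(1) ≈ 1.557 → equal

So the claim does hold at both of these boundary points, even though it is not an identity.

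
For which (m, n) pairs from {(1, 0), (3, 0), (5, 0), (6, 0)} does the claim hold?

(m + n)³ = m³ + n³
Testing each pair:
(1, 0): LHS = 1, RHS = 1 → holds
(3, 0): LHS = 27, RHS = 27 → holds
(5, 0): LHS = 125, RHS = 125 → holds
(6, 0): LHS = 216, RHS = 216 → holds

Every pair satisfies the claim.

Answer: All pairs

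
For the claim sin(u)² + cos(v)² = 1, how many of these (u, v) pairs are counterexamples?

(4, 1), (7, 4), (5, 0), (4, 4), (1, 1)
3

Testing each pair:
(4, 1): LHS = cos(1)² + sin(4)² ≈ 0.8647, RHS = 1 → counterexample
(7, 4): LHS = cos(4)² + sin(7)² ≈ 0.8589, RHS = 1 → counterexample
(5, 0): LHS = sin(5)² + 1 ≈ 1.92, RHS = 1 → counterexample
(4, 4): LHS = cos(4)² + sin(4)² = 1, RHS = 1 → satisfies claim
(1, 1): LHS = cos(1)² + sin(1)² = 1, RHS = 1 → satisfies claim

That makes 3 counterexamples.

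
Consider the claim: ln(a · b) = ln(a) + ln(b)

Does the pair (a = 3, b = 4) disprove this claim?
No

Substituting a = 3, b = 4:
LHS = ln(3 · 4) = ln(12) ≈ 2.485
RHS = ln(3) + ln(4) ≈ 2.485

The sides agree, so this pair does not disprove the claim.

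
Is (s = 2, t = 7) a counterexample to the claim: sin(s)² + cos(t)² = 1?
Substituting s = 2, t = 7:
LHS = sin(2)² + cos(7)² ≈ 1.395
RHS = 1

Since LHS ≠ RHS, this pair disproves the claim.

Answer: Yes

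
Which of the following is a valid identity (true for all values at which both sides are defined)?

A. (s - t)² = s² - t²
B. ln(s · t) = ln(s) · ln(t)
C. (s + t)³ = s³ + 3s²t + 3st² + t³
C

A: fails at (1, 4) — LHS = 9, RHS = -15.
B: fails at (2, 3) — LHS = ln(6) ≈ 1.792, RHS = ln(2)·ln(3) ≈ 0.7615.
C: holds — e.g. at (1, 2), both sides equal 27.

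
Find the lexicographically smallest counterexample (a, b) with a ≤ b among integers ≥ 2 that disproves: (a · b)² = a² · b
(a, b) = (2, 2)

Substituting (2, 2) into the claim:
LHS = (2 · 2)² = 16
RHS = 2² · 2 = 8

Since LHS ≠ RHS, this pair disproves the claim, and no lexicographically smaller pair (a ≤ b, integers ≥ 2) does.

For instance (4, 7) is also a counterexample (LHS = 784, RHS = 112), but it's lexicographically larger.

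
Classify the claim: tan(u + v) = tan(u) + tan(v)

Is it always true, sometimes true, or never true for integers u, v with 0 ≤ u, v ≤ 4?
Sometimes true

It holds at (u, v) = (3, 0) (both sides equal tan(3) ≈ -0.1425), but fails at (u, v) = (1, 2) (LHS = tan(3) ≈ -0.1425, RHS = tan(2) + tan(1) ≈ -0.6276).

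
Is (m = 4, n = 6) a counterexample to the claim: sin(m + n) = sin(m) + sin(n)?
Substituting m = 4, n = 6:
LHS = sin(4 + 6) = sin(10) ≈ -0.544
RHS = sin(4) + sin(6) ≈ -1.036

Since LHS ≠ RHS, this pair disproves the claim.

Answer: Yes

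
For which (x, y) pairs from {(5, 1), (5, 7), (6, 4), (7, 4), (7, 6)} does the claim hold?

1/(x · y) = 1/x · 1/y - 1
None

Testing each pair:
(5, 1): LHS = 1/5, RHS = -4/5 → fails
(5, 7): LHS = 1/35, RHS = -34/35 → fails
(6, 4): LHS = 1/24, RHS = -23/24 → fails
(7, 4): LHS = 1/28, RHS = -27/28 → fails
(7, 6): LHS = 1/42, RHS = -41/42 → fails

No pair satisfies the claim.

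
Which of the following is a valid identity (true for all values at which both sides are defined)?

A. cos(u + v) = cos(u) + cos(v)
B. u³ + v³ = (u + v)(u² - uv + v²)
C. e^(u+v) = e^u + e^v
B

A: fails at (3, 7) — LHS = cos(10) ≈ -0.8391, RHS = cos(3) + cos(7) ≈ -0.2361.
B: holds — e.g. at (2, 3), both sides equal 35.
C: fails at (3, 7) — LHS = e^10 ≈ 22026.5, RHS = e^3 + e^7 ≈ 1117.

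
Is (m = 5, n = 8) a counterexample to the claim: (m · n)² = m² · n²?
Substituting m = 5, n = 8:
LHS = (5 · 8)² = 1600
RHS = 5² · 8² = 1600

The sides agree, so this pair does not disprove the claim.

Answer: No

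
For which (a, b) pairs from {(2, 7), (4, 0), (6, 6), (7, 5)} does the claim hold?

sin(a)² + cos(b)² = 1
Testing each pair:
(2, 7): LHS = cos(7)² + sin(2)² ≈ 1.395, RHS = 1 → fails
(4, 0): LHS = sin(4)² + 1 ≈ 1.573, RHS = 1 → fails
(6, 6): LHS = sin(6)² + cos(6)² = 1, RHS = 1 → holds
(7, 5): LHS = cos(5)² + sin(7)² ≈ 0.5121, RHS = 1 → fails

1 of 4 pairs satisfies the claim.

Answer: (6, 6)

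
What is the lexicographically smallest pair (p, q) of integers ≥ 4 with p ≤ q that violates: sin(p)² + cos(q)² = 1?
(p, q) = (4, 5)

Substituting (4, 5) into the claim:
LHS = sin(4)² + cos(5)² ≈ 0.6532
RHS = 1

Since LHS ≠ RHS, this pair disproves the claim, and no lexicographically smaller pair (p ≤ q, integers ≥ 4) does.

For instance (4, 11) is also a counterexample (LHS = cos(11)² + sin(4)² ≈ 0.5728, RHS = 1), but it's lexicographically larger.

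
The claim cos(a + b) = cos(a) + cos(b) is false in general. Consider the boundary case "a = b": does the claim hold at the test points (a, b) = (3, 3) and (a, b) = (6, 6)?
No, fails at both test points

At (3, 3): LHS = cos(6) ≈ 0.9602 ≠ RHS = 2·cos(3) ≈ -1.98
At (6, 6): LHS = cos(12) ≈ 0.8439 ≠ RHS = 2·cos(6) ≈ 1.92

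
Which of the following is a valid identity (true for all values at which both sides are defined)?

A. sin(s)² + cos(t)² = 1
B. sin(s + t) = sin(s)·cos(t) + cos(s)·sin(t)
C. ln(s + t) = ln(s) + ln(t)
A: fails at (2, 3) — LHS = sin(2)² + cos(3)² ≈ 1.807, RHS = 1.
B: holds — e.g. at (2, 5), both sides equal sin(7) ≈ 0.657.
C: fails at (1, 3) — LHS = ln(4) ≈ 1.386, RHS = ln(3) ≈ 1.099.

Answer: B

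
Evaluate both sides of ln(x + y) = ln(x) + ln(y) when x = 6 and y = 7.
LHS = ln(6 + 7) = ln(13) ≈ 2.565
RHS = ln(6) + ln(7) ≈ 3.738

LHS ≠ RHS (they differ by about 1.173), so the equation does not hold here.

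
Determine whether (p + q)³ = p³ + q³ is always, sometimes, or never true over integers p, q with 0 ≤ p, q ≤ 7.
It holds at (p, q) = (0, 4) (both sides equal 64), but fails at (p, q) = (6, 6) (LHS = 1728, RHS = 432).

Answer: Sometimes true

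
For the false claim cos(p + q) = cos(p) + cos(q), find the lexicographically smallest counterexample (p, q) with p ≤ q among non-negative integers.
(p, q) = (0, 0)

Substituting (0, 0) into the claim:
LHS = cos(0 + 0) = 1
RHS = cos(0) + cos(0) = 2

Since LHS ≠ RHS, this pair disproves the claim, and no lexicographically smaller pair (p ≤ q, non-negative integers) does.

For instance (0, 2) is also a counterexample (LHS = cos(2) ≈ -0.4161, RHS = cos(2) + 1 ≈ 0.5839), but it's lexicographically larger.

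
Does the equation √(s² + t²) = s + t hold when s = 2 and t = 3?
Fails

Substituting s = 2, t = 3:

LHS = √(2² + 3²) = √(13) ≈ 3.606
RHS = 2 + 3 = 5

LHS ≠ RHS, so the equation does not hold at this point.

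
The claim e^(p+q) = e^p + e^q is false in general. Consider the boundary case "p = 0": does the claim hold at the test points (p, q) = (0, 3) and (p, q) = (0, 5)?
At (0, 3): LHS = e^3 ≈ 20.09 ≠ RHS = 1 + e^3 ≈ 21.09
At (0, 5): LHS = e^5 ≈ 148.4 ≠ RHS = 1 + e^5 ≈ 149.4

Answer: No, fails at both test points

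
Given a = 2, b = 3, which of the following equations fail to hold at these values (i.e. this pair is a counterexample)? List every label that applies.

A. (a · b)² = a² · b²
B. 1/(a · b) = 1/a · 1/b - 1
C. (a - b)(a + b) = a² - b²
B

Evaluating each claim at the given values:
A. LHS = 36, RHS = 36 → holds here (LHS = RHS)
B. LHS = 1/6, RHS = -5/6 → fails here (LHS ≠ RHS)
C. LHS = -5, RHS = -5 → holds here (LHS = RHS)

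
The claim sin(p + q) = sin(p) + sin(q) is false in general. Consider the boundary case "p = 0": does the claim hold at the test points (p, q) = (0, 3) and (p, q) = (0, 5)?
At (0, 3): LHS = sin(3) ≈ 0.1411, RHS = sin(3) ≈ 0.1411 → equal
At (0, 5): LHS = sin(5) ≈ -0.9589, RHS = sin(5) ≈ -0.9589 → equal

So the claim does hold at both of these boundary points, even though it is not an identity.

Answer: Yes, holds at both test points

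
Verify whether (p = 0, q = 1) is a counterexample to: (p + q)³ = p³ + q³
Substituting p = 0, q = 1:
LHS = (0 + 1)³ = 1
RHS = 0³ + 1³ = 1

The sides agree, so this pair does not disprove the claim.

Answer: No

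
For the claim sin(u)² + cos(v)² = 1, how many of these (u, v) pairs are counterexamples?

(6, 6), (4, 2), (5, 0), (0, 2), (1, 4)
Testing each pair:
(6, 6): LHS = sin(6)² + cos(6)² = 1, RHS = 1 → satisfies claim
(4, 2): LHS = cos(2)² + sin(4)² ≈ 0.7459, RHS = 1 → counterexample
(5, 0): LHS = sin(5)² + 1 ≈ 1.92, RHS = 1 → counterexample
(0, 2): LHS = cos(2)² ≈ 0.1732, RHS = 1 → counterexample
(1, 4): LHS = cos(4)² + sin(1)² ≈ 1.135, RHS = 1 → counterexample

That makes 4 counterexamples.

Answer: 4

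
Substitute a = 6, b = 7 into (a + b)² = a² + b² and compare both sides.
LHS = (6 + 7)² = 169
RHS = 6² + 7² = 85

LHS ≠ RHS, so the equation does not hold here.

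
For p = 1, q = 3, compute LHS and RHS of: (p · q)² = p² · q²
LHS = (1 · 3)² = 9
RHS = 1² · 3² = 9

LHS = RHS: the two sides agree.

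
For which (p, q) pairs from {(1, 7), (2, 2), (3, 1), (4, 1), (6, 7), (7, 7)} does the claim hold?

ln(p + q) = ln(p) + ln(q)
Testing each pair:
(1, 7): LHS = ln(8) ≈ 2.079, RHS = ln(7) ≈ 1.946 → fails
(2, 2): LHS = ln(4) ≈ 1.386, RHS = 2·ln(2) ≈ 1.386 → holds
(3, 1): LHS = ln(4) ≈ 1.386, RHS = ln(3) ≈ 1.099 → fails
(4, 1): LHS = ln(5) ≈ 1.609, RHS = ln(4) ≈ 1.386 → fails
(6, 7): LHS = ln(13) ≈ 2.565, RHS = ln(6) + ln(7) ≈ 3.738 → fails
(7, 7): LHS = ln(14) ≈ 2.639, RHS = 2·ln(7) ≈ 3.892 → fails

1 of 6 pairs satisfies the claim.

Answer: (2, 2)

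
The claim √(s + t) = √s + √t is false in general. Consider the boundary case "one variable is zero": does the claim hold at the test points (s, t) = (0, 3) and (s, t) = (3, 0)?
At (0, 3): LHS = √(3) ≈ 1.732, RHS = √(3) ≈ 1.732 → equal
At (3, 0): LHS = √(3) ≈ 1.732, RHS = √(3) ≈ 1.732 → equal

So the claim does hold at both of these boundary points, even though it is not an identity.

Answer: Yes, holds at both test points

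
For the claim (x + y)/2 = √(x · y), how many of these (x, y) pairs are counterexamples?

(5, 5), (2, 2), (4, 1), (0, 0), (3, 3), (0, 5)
Testing each pair:
(5, 5): LHS = 5, RHS = 5 → satisfies claim
(2, 2): LHS = 2, RHS = 2 → satisfies claim
(4, 1): LHS = 5/2, RHS = 2 → counterexample
(0, 0): LHS = 0, RHS = 0 → satisfies claim
(3, 3): LHS = 3, RHS = 3 → satisfies claim
(0, 5): LHS = 5/2, RHS = 0 → counterexample

That makes 2 counterexamples.

Answer: 2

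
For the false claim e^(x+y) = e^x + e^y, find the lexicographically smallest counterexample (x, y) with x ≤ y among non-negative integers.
(x, y) = (0, 0)

Substituting (0, 0) into the claim:
LHS = e^(0+0) = 1
RHS = e^0 + e^0 = 2

Since LHS ≠ RHS, this pair disproves the claim, and no lexicographically smaller pair (x ≤ y, non-negative integers) does.

For instance (6, 7) is also a counterexample (LHS = e^13 ≈ 442413.4, RHS = e^6 + e^7 ≈ 1500), but it's lexicographically larger.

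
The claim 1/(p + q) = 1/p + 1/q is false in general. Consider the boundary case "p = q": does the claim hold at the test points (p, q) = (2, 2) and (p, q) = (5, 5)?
At (2, 2): LHS = 1/4 ≠ RHS = 1
At (5, 5): LHS = 1/10 ≠ RHS = 2/5

Answer: No, fails at both test points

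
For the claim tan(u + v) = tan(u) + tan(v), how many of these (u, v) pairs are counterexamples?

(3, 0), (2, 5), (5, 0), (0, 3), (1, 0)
Testing each pair:
(3, 0): LHS = tan(3) ≈ -0.1425, RHS = tan(3) ≈ -0.1425 → satisfies claim
(2, 5): LHS = tan(7) ≈ 0.8714, RHS = tan(5) + tan(2) ≈ -5.566 → counterexample
(5, 0): LHS = tan(5) ≈ -3.381, RHS = tan(5) ≈ -3.381 → satisfies claim
(0, 3): LHS = tan(3) ≈ -0.1425, RHS = tan(3) ≈ -0.1425 → satisfies claim
(1, 0): LHS = tan(1) ≈ 1.557, RHS = tan(1) ≈ 1.557 → satisfies claim

That makes 1 counterexample.

Answer: 1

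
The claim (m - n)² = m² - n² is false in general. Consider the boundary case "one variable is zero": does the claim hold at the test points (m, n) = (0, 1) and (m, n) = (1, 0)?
At (0, 1): LHS = 1 ≠ RHS = -1
At (1, 0): LHS = 1, RHS = 1 → equal

Answer: Only at (1, 0)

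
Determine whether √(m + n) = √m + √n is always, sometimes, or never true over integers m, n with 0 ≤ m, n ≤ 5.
Sometimes true

It holds at (m, n) = (2, 0) (both sides equal √(2) ≈ 1.414), but fails at (m, n) = (5, 5) (LHS = √(10) ≈ 3.162, RHS = 2·√(5) ≈ 4.472).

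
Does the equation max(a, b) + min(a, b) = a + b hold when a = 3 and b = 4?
Substituting a = 3, b = 4:

LHS = max(3, 4) + min(3, 4) = 7
RHS = 3 + 4 = 7

LHS = RHS, so the equation holds at this point.

Answer: Holds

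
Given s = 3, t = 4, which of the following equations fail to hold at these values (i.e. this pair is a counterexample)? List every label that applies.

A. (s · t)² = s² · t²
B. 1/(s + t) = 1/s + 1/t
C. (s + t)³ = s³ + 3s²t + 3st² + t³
B

Evaluating each claim at the given values:
A. LHS = 144, RHS = 144 → holds here (LHS = RHS)
B. LHS = 1/7, RHS = 7/12 → fails here (LHS ≠ RHS)
C. LHS = 343, RHS = 343 → holds here (LHS = RHS)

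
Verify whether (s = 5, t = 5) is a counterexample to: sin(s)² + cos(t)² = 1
Substituting s = 5, t = 5:
LHS = sin(5)² + cos(5)² = 1
RHS = 1

The sides agree, so this pair does not disprove the claim.

Answer: No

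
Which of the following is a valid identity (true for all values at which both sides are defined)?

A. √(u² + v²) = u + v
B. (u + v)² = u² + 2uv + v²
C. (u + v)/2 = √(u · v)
B

A: fails at (2, 4) — LHS = 2·√(5) ≈ 4.472, RHS = 6.
B: holds — e.g. at (5, 5), both sides equal 100.
C: fails at (6, 7) — LHS = 13/2, RHS = √(42) ≈ 6.481.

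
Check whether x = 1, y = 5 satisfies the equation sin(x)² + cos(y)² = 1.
Fails

Substituting x = 1, y = 5:

LHS = sin(1)² + cos(5)² ≈ 0.7885
RHS = 1

LHS ≠ RHS, so the equation does not hold at this point.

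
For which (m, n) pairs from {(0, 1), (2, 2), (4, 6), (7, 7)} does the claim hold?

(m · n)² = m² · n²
All pairs

Testing each pair:
(0, 1): LHS = 0, RHS = 0 → holds
(2, 2): LHS = 16, RHS = 16 → holds
(4, 6): LHS = 576, RHS = 576 → holds
(7, 7): LHS = 2401, RHS = 2401 → holds

Every pair satisfies the claim.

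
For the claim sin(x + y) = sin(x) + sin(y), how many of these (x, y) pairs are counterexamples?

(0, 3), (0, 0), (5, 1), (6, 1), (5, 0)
Testing each pair:
(0, 3): LHS = sin(3) ≈ 0.1411, RHS = sin(3) ≈ 0.1411 → satisfies claim
(0, 0): LHS = 0, RHS = 0 → satisfies claim
(5, 1): LHS = sin(6) ≈ -0.2794, RHS = sin(5) + sin(1) ≈ -0.1175 → counterexample
(6, 1): LHS = sin(7) ≈ 0.657, RHS = sin(6) + sin(1) ≈ 0.5621 → counterexample
(5, 0): LHS = sin(5) ≈ -0.9589, RHS = sin(5) ≈ -0.9589 → satisfies claim

That makes 2 counterexamples.

Answer: 2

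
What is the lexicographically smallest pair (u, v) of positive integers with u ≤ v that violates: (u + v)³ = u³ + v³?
Substituting (1, 1) into the claim:
LHS = (1 + 1)³ = 8
RHS = 1³ + 1³ = 2

Since LHS ≠ RHS, this pair disproves the claim, and no lexicographically smaller pair (u ≤ v, positive integers) does.

For instance (4, 7) is also a counterexample (LHS = 1331, RHS = 407), but it's lexicographically larger.

Answer: (u, v) = (1, 1)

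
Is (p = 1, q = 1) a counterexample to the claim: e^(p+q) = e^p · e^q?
No

Substituting p = 1, q = 1:
LHS = e^(1+1) = e^2 ≈ 7.389
RHS = e^1 · e^1 = e^2 ≈ 7.389

The sides agree, so this pair does not disprove the claim.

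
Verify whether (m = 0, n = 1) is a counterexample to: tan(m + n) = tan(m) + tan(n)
Substituting m = 0, n = 1:
LHS = tan(0 + 1) = tan(1) ≈ 1.557
RHS = tan(0) + tan(1) = tan(1) ≈ 1.557

The sides agree, so this pair does not disprove the claim.

Answer: No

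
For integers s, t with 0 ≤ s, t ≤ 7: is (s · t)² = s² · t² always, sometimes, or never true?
The identity holds for every pair in the range. For instance at (s, t) = (1, 6): both sides equal 36.

Answer: Always true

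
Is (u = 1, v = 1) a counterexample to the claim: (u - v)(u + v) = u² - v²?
Substituting u = 1, v = 1:
LHS = (1 - 1)(1 + 1) = 0
RHS = 1² - 1² = 0

The sides agree, so this pair does not disprove the claim.

Answer: No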